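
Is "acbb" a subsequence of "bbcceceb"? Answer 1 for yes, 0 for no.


Check if "acbb" is a subsequence of "bbcceceb"
Greedy scan:
  Position 0 ('b'): no match needed
  Position 1 ('b'): no match needed
  Position 2 ('c'): no match needed
  Position 3 ('c'): no match needed
  Position 4 ('e'): no match needed
  Position 5 ('c'): no match needed
  Position 6 ('e'): no match needed
  Position 7 ('b'): no match needed
Only matched 0/4 characters => not a subsequence

0


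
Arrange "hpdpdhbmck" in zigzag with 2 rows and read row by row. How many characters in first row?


Zigzag "hpdpdhbmck" into 2 rows:
Placing characters:
  'h' => row 0
  'p' => row 1
  'd' => row 0
  'p' => row 1
  'd' => row 0
  'h' => row 1
  'b' => row 0
  'm' => row 1
  'c' => row 0
  'k' => row 1
Rows:
  Row 0: "hddbc"
  Row 1: "pphmk"
First row length: 5

5


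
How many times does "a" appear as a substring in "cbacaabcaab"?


Searching for "a" in "cbacaabcaab"
Scanning each position:
  Position 0: "c" => no
  Position 1: "b" => no
  Position 2: "a" => MATCH
  Position 3: "c" => no
  Position 4: "a" => MATCH
  Position 5: "a" => MATCH
  Position 6: "b" => no
  Position 7: "c" => no
  Position 8: "a" => MATCH
  Position 9: "a" => MATCH
  Position 10: "b" => no
Total occurrences: 5

5


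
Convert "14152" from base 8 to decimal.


Input: "14152" in base 8
Positional expansion:
  Digit '1' (value 1) x 8^4 = 4096
  Digit '4' (value 4) x 8^3 = 2048
  Digit '1' (value 1) x 8^2 = 64
  Digit '5' (value 5) x 8^1 = 40
  Digit '2' (value 2) x 8^0 = 2
Sum = 6250

6250


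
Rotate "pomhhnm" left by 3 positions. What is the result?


Input: "pomhhnm", rotate left by 3
First 3 characters: "pom"
Remaining characters: "hhnm"
Concatenate remaining + first: "hhnm" + "pom" = "hhnmpom"

hhnmpom


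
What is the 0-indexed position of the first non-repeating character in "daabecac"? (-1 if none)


Input: daabecac
Character frequencies:
  'a': 3
  'b': 1
  'c': 2
  'd': 1
  'e': 1
Scanning left to right for freq == 1:
  Position 0 ('d'): unique! => answer = 0

0


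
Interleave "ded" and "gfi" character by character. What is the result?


Interleaving "ded" and "gfi":
  Position 0: 'd' from first, 'g' from second => "dg"
  Position 1: 'e' from first, 'f' from second => "ef"
  Position 2: 'd' from first, 'i' from second => "di"
Result: dgefdi

dgefdi


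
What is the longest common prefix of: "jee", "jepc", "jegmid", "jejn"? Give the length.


Words: jee, jepc, jegmid, jejn
  Position 0: all 'j' => match
  Position 1: all 'e' => match
  Position 2: ('e', 'p', 'g', 'j') => mismatch, stop
LCP = "je" (length 2)

2


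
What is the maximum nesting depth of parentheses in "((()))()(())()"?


Input: "((()))()(())()"
Tracking depth:
  Position 0 '(': depth becomes 1
  Position 1 '(': depth becomes 2
  Position 2 '(': depth becomes 3
  Position 3 ')': depth becomes 2
  Position 4 ')': depth becomes 1
  Position 5 ')': depth becomes 0
  Position 6 '(': depth becomes 1
  Position 7 ')': depth becomes 0
  Position 8 '(': depth becomes 1
  Position 9 '(': depth becomes 2
  Position 10 ')': depth becomes 1
  Position 11 ')': depth becomes 0
  Position 12 '(': depth becomes 1
  Position 13 ')': depth becomes 0
Maximum depth reached: 3

3


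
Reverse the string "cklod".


Input: cklod
Reading characters right to left:
  Position 4: 'd'
  Position 3: 'o'
  Position 2: 'l'
  Position 1: 'k'
  Position 0: 'c'
Reversed: dolkc

dolkc


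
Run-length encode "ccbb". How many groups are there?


Input: ccbb
Scanning for consecutive runs:
  Group 1: 'c' x 2 (positions 0-1)
  Group 2: 'b' x 2 (positions 2-3)
Total groups: 2

2


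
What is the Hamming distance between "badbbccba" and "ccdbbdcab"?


Comparing "badbbccba" and "ccdbbdcab" position by position:
  Position 0: 'b' vs 'c' => differ
  Position 1: 'a' vs 'c' => differ
  Position 2: 'd' vs 'd' => same
  Position 3: 'b' vs 'b' => same
  Position 4: 'b' vs 'b' => same
  Position 5: 'c' vs 'd' => differ
  Position 6: 'c' vs 'c' => same
  Position 7: 'b' vs 'a' => differ
  Position 8: 'a' vs 'b' => differ
Total differences (Hamming distance): 5

5


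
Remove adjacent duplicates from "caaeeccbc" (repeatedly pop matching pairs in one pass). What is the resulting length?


Input: caaeeccbc
Stack-based adjacent duplicate removal:
  Read 'c': push. Stack: c
  Read 'a': push. Stack: ca
  Read 'a': matches stack top 'a' => pop. Stack: c
  Read 'e': push. Stack: ce
  Read 'e': matches stack top 'e' => pop. Stack: c
  Read 'c': matches stack top 'c' => pop. Stack: (empty)
  Read 'c': push. Stack: c
  Read 'b': push. Stack: cb
  Read 'c': push. Stack: cbc
Final stack: "cbc" (length 3)

3


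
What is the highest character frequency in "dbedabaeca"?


Input: dbedabaeca
Character counts:
  'a': 3
  'b': 2
  'c': 1
  'd': 2
  'e': 2
Maximum frequency: 3

3


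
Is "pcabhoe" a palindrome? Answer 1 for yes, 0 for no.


Input: pcabhoe
Reversed: eohbacp
  Compare pos 0 ('p') with pos 6 ('e'): MISMATCH
  Compare pos 1 ('c') with pos 5 ('o'): MISMATCH
  Compare pos 2 ('a') with pos 4 ('h'): MISMATCH
Result: not a palindrome

0


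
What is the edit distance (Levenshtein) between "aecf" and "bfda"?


Computing edit distance: "aecf" -> "bfda"
DP table:
           b    f    d    a
      0    1    2    3    4
  a   1    1    2    3    3
  e   2    2    2    3    4
  c   3    3    3    3    4
  f   4    4    3    4    4
Edit distance = dp[4][4] = 4

4


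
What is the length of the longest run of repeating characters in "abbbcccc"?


Input: "abbbcccc"
Scanning for longest run:
  Position 1 ('b'): new char, reset run to 1
  Position 2 ('b'): continues run of 'b', length=2
  Position 3 ('b'): continues run of 'b', length=3
  Position 4 ('c'): new char, reset run to 1
  Position 5 ('c'): continues run of 'c', length=2
  Position 6 ('c'): continues run of 'c', length=3
  Position 7 ('c'): continues run of 'c', length=4
Longest run: 'c' with length 4

4


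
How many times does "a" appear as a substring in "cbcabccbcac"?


Searching for "a" in "cbcabccbcac"
Scanning each position:
  Position 0: "c" => no
  Position 1: "b" => no
  Position 2: "c" => no
  Position 3: "a" => MATCH
  Position 4: "b" => no
  Position 5: "c" => no
  Position 6: "c" => no
  Position 7: "b" => no
  Position 8: "c" => no
  Position 9: "a" => MATCH
  Position 10: "c" => no
Total occurrences: 2

2


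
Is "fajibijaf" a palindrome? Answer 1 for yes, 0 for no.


Input: fajibijaf
Reversed: fajibijaf
  Compare pos 0 ('f') with pos 8 ('f'): match
  Compare pos 1 ('a') with pos 7 ('a'): match
  Compare pos 2 ('j') with pos 6 ('j'): match
  Compare pos 3 ('i') with pos 5 ('i'): match
Result: palindrome

1


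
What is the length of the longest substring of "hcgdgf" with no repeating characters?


Input: "hcgdgf"
Sliding window (track last position of each char):
  Position 0 ('h'): window [0,0] length 1 -- new best
  Position 1 ('c'): window [0,1] length 2 -- new best
  Position 2 ('g'): window [0,2] length 3 -- new best
  Position 3 ('d'): window [0,3] length 4 -- new best
  Position 4 ('g'): repeat (last at 2), move window start to 3
  Position 4 ('g'): window [3,4] length 2
  Position 5 ('f'): window [3,5] length 3
Longest substring with no repeats: "hcgd" with length 4

4


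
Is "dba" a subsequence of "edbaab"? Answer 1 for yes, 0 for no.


Check if "dba" is a subsequence of "edbaab"
Greedy scan:
  Position 0 ('e'): no match needed
  Position 1 ('d'): matches sub[0] = 'd'
  Position 2 ('b'): matches sub[1] = 'b'
  Position 3 ('a'): matches sub[2] = 'a'
  Position 4 ('a'): no match needed
  Position 5 ('b'): no match needed
All 3 characters matched => is a subsequence

1


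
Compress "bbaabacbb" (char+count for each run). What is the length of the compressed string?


Input: bbaabacbb
Runs:
  'b' x 2 => "b2"
  'a' x 2 => "a2"
  'b' x 1 => "b1"
  'a' x 1 => "a1"
  'c' x 1 => "c1"
  'b' x 2 => "b2"
Compressed: "b2a2b1a1c1b2"
Compressed length: 12

12


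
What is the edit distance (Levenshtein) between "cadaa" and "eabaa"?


Computing edit distance: "cadaa" -> "eabaa"
DP table:
           e    a    b    a    a
      0    1    2    3    4    5
  c   1    1    2    3    4    5
  a   2    2    1    2    3    4
  d   3    3    2    2    3    4
  a   4    4    3    3    2    3
  a   5    5    4    4    3    2
Edit distance = dp[5][5] = 2

2


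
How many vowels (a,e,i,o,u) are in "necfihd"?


Input: necfihd
Checking each character:
  'n' at position 0: consonant
  'e' at position 1: vowel (running total: 1)
  'c' at position 2: consonant
  'f' at position 3: consonant
  'i' at position 4: vowel (running total: 2)
  'h' at position 5: consonant
  'd' at position 6: consonant
Total vowels: 2

2


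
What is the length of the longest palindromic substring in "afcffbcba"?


Input: "afcffbcba"
Checking substrings for palindromes:
  [1:4] "fcf" (len 3) => palindrome
  [5:8] "bcb" (len 3) => palindrome
  [3:5] "ff" (len 2) => palindrome
Longest palindromic substring: "fcf" with length 3

3


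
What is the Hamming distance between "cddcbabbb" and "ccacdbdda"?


Comparing "cddcbabbb" and "ccacdbdda" position by position:
  Position 0: 'c' vs 'c' => same
  Position 1: 'd' vs 'c' => differ
  Position 2: 'd' vs 'a' => differ
  Position 3: 'c' vs 'c' => same
  Position 4: 'b' vs 'd' => differ
  Position 5: 'a' vs 'b' => differ
  Position 6: 'b' vs 'd' => differ
  Position 7: 'b' vs 'd' => differ
  Position 8: 'b' vs 'a' => differ
Total differences (Hamming distance): 7

7


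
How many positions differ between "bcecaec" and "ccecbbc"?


Comparing "bcecaec" and "ccecbbc" position by position:
  Position 0: 'b' vs 'c' => DIFFER
  Position 1: 'c' vs 'c' => same
  Position 2: 'e' vs 'e' => same
  Position 3: 'c' vs 'c' => same
  Position 4: 'a' vs 'b' => DIFFER
  Position 5: 'e' vs 'b' => DIFFER
  Position 6: 'c' vs 'c' => same
Positions that differ: 3

3


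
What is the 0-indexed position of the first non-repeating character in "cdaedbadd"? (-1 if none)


Input: cdaedbadd
Character frequencies:
  'a': 2
  'b': 1
  'c': 1
  'd': 4
  'e': 1
Scanning left to right for freq == 1:
  Position 0 ('c'): unique! => answer = 0

0


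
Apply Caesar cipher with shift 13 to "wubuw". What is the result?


Caesar cipher: shift "wubuw" by 13
  'w' (pos 22) + 13 = pos 9 = 'j'
  'u' (pos 20) + 13 = pos 7 = 'h'
  'b' (pos 1) + 13 = pos 14 = 'o'
  'u' (pos 20) + 13 = pos 7 = 'h'
  'w' (pos 22) + 13 = pos 9 = 'j'
Result: jhohj

jhohj


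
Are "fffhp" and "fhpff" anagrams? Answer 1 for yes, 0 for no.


Strings: "fffhp", "fhpff"
Sorted first:  fffhp
Sorted second: fffhp
Sorted forms match => anagrams

1


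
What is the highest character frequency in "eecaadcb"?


Input: eecaadcb
Character counts:
  'a': 2
  'b': 1
  'c': 2
  'd': 1
  'e': 2
Maximum frequency: 2

2


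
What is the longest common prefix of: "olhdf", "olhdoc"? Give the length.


Words: olhdf, olhdoc
  Position 0: all 'o' => match
  Position 1: all 'l' => match
  Position 2: all 'h' => match
  Position 3: all 'd' => match
  Position 4: ('f', 'o') => mismatch, stop
LCP = "olhd" (length 4)

4


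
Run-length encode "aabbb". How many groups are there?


Input: aabbb
Scanning for consecutive runs:
  Group 1: 'a' x 2 (positions 0-1)
  Group 2: 'b' x 3 (positions 2-4)
Total groups: 2

2


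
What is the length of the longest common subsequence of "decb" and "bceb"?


LCS of "decb" and "bceb"
DP table:
           b    c    e    b
      0    0    0    0    0
  d   0    0    0    0    0
  e   0    0    0    1    1
  c   0    0    1    1    1
  b   0    1    1    1    2
LCS length = dp[4][4] = 2

2


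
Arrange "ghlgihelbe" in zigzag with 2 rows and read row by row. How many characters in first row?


Zigzag "ghlgihelbe" into 2 rows:
Placing characters:
  'g' => row 0
  'h' => row 1
  'l' => row 0
  'g' => row 1
  'i' => row 0
  'h' => row 1
  'e' => row 0
  'l' => row 1
  'b' => row 0
  'e' => row 1
Rows:
  Row 0: "glieb"
  Row 1: "hghle"
First row length: 5

5


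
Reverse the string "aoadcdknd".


Input: aoadcdknd
Reading characters right to left:
  Position 8: 'd'
  Position 7: 'n'
  Position 6: 'k'
  Position 5: 'd'
  Position 4: 'c'
  Position 3: 'd'
  Position 2: 'a'
  Position 1: 'o'
  Position 0: 'a'
Reversed: dnkdcdaoa

dnkdcdaoa


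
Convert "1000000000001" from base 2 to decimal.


Input: "1000000000001" in base 2
Positional expansion:
  Digit '1' (value 1) x 2^12 = 4096
  Digit '0' (value 0) x 2^11 = 0
  Digit '0' (value 0) x 2^10 = 0
  Digit '0' (value 0) x 2^9 = 0
  Digit '0' (value 0) x 2^8 = 0
  Digit '0' (value 0) x 2^7 = 0
  Digit '0' (value 0) x 2^6 = 0
  Digit '0' (value 0) x 2^5 = 0
  Digit '0' (value 0) x 2^4 = 0
  Digit '0' (value 0) x 2^3 = 0
  Digit '0' (value 0) x 2^2 = 0
  Digit '0' (value 0) x 2^1 = 0
  Digit '1' (value 1) x 2^0 = 1
Sum = 4097

4097


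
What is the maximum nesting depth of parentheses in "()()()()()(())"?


Input: "()()()()()(())"
Tracking depth:
  Position 0 '(': depth becomes 1
  Position 1 ')': depth becomes 0
  Position 2 '(': depth becomes 1
  Position 3 ')': depth becomes 0
  Position 4 '(': depth becomes 1
  Position 5 ')': depth becomes 0
  Position 6 '(': depth becomes 1
  Position 7 ')': depth becomes 0
  Position 8 '(': depth becomes 1
  Position 9 ')': depth becomes 0
  Position 10 '(': depth becomes 1
  Position 11 '(': depth becomes 2
  Position 12 ')': depth becomes 1
  Position 13 ')': depth becomes 0
Maximum depth reached: 2

2


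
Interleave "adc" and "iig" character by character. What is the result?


Interleaving "adc" and "iig":
  Position 0: 'a' from first, 'i' from second => "ai"
  Position 1: 'd' from first, 'i' from second => "di"
  Position 2: 'c' from first, 'g' from second => "cg"
Result: aidicg

aidicg


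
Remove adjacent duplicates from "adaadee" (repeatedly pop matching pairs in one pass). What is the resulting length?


Input: adaadee
Stack-based adjacent duplicate removal:
  Read 'a': push. Stack: a
  Read 'd': push. Stack: ad
  Read 'a': push. Stack: ada
  Read 'a': matches stack top 'a' => pop. Stack: ad
  Read 'd': matches stack top 'd' => pop. Stack: a
  Read 'e': push. Stack: ae
  Read 'e': matches stack top 'e' => pop. Stack: a
Final stack: "a" (length 1)

1


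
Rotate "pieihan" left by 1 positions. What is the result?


Input: "pieihan", rotate left by 1
First 1 characters: "p"
Remaining characters: "ieihan"
Concatenate remaining + first: "ieihan" + "p" = "ieihanp"

ieihanp


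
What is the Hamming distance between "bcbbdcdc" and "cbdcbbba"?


Comparing "bcbbdcdc" and "cbdcbbba" position by position:
  Position 0: 'b' vs 'c' => differ
  Position 1: 'c' vs 'b' => differ
  Position 2: 'b' vs 'd' => differ
  Position 3: 'b' vs 'c' => differ
  Position 4: 'd' vs 'b' => differ
  Position 5: 'c' vs 'b' => differ
  Position 6: 'd' vs 'b' => differ
  Position 7: 'c' vs 'a' => differ
Total differences (Hamming distance): 8

8


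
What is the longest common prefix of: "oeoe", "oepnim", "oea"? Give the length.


Words: oeoe, oepnim, oea
  Position 0: all 'o' => match
  Position 1: all 'e' => match
  Position 2: ('o', 'p', 'a') => mismatch, stop
LCP = "oe" (length 2)

2


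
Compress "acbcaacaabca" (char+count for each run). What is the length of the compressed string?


Input: acbcaacaabca
Runs:
  'a' x 1 => "a1"
  'c' x 1 => "c1"
  'b' x 1 => "b1"
  'c' x 1 => "c1"
  'a' x 2 => "a2"
  'c' x 1 => "c1"
  'a' x 2 => "a2"
  'b' x 1 => "b1"
  'c' x 1 => "c1"
  'a' x 1 => "a1"
Compressed: "a1c1b1c1a2c1a2b1c1a1"
Compressed length: 20

20


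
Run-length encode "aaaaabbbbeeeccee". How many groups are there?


Input: aaaaabbbbeeeccee
Scanning for consecutive runs:
  Group 1: 'a' x 5 (positions 0-4)
  Group 2: 'b' x 4 (positions 5-8)
  Group 3: 'e' x 3 (positions 9-11)
  Group 4: 'c' x 2 (positions 12-13)
  Group 5: 'e' x 2 (positions 14-15)
Total groups: 5

5


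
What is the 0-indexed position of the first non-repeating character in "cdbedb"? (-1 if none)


Input: cdbedb
Character frequencies:
  'b': 2
  'c': 1
  'd': 2
  'e': 1
Scanning left to right for freq == 1:
  Position 0 ('c'): unique! => answer = 0

0


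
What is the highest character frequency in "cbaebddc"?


Input: cbaebddc
Character counts:
  'a': 1
  'b': 2
  'c': 2
  'd': 2
  'e': 1
Maximum frequency: 2

2


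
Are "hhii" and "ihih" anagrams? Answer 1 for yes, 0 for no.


Strings: "hhii", "ihih"
Sorted first:  hhii
Sorted second: hhii
Sorted forms match => anagrams

1


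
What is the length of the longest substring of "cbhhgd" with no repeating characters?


Input: "cbhhgd"
Sliding window (track last position of each char):
  Position 0 ('c'): window [0,0] length 1 -- new best
  Position 1 ('b'): window [0,1] length 2 -- new best
  Position 2 ('h'): window [0,2] length 3 -- new best
  Position 3 ('h'): repeat (last at 2), move window start to 3
  Position 3 ('h'): window [3,3] length 1
  Position 4 ('g'): window [3,4] length 2
  Position 5 ('d'): window [3,5] length 3
Longest substring with no repeats: "cbh" with length 3

3


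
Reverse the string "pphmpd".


Input: pphmpd
Reading characters right to left:
  Position 5: 'd'
  Position 4: 'p'
  Position 3: 'm'
  Position 2: 'h'
  Position 1: 'p'
  Position 0: 'p'
Reversed: dpmhpp

dpmhpp


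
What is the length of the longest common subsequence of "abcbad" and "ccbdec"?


LCS of "abcbad" and "ccbdec"
DP table:
           c    c    b    d    e    c
      0    0    0    0    0    0    0
  a   0    0    0    0    0    0    0
  b   0    0    0    1    1    1    1
  c   0    1    1    1    1    1    2
  b   0    1    1    2    2    2    2
  a   0    1    1    2    2    2    2
  d   0    1    1    2    3    3    3
LCS length = dp[6][6] = 3

3


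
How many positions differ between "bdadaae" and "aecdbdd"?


Comparing "bdadaae" and "aecdbdd" position by position:
  Position 0: 'b' vs 'a' => DIFFER
  Position 1: 'd' vs 'e' => DIFFER
  Position 2: 'a' vs 'c' => DIFFER
  Position 3: 'd' vs 'd' => same
  Position 4: 'a' vs 'b' => DIFFER
  Position 5: 'a' vs 'd' => DIFFER
  Position 6: 'e' vs 'd' => DIFFER
Positions that differ: 6

6


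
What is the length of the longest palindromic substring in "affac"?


Input: "affac"
Checking substrings for palindromes:
  [0:4] "affa" (len 4) => palindrome
  [1:3] "ff" (len 2) => palindrome
Longest palindromic substring: "affa" with length 4

4


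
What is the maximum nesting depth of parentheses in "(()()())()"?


Input: "(()()())()"
Tracking depth:
  Position 0 '(': depth becomes 1
  Position 1 '(': depth becomes 2
  Position 2 ')': depth becomes 1
  Position 3 '(': depth becomes 2
  Position 4 ')': depth becomes 1
  Position 5 '(': depth becomes 2
  Position 6 ')': depth becomes 1
  Position 7 ')': depth becomes 0
  Position 8 '(': depth becomes 1
  Position 9 ')': depth becomes 0
Maximum depth reached: 2

2


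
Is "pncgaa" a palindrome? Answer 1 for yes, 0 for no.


Input: pncgaa
Reversed: aagcnp
  Compare pos 0 ('p') with pos 5 ('a'): MISMATCH
  Compare pos 1 ('n') with pos 4 ('a'): MISMATCH
  Compare pos 2 ('c') with pos 3 ('g'): MISMATCH
Result: not a palindrome

0


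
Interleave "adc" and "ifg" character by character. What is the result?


Interleaving "adc" and "ifg":
  Position 0: 'a' from first, 'i' from second => "ai"
  Position 1: 'd' from first, 'f' from second => "df"
  Position 2: 'c' from first, 'g' from second => "cg"
Result: aidfcg

aidfcg


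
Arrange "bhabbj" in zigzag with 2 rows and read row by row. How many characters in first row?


Zigzag "bhabbj" into 2 rows:
Placing characters:
  'b' => row 0
  'h' => row 1
  'a' => row 0
  'b' => row 1
  'b' => row 0
  'j' => row 1
Rows:
  Row 0: "bab"
  Row 1: "hbj"
First row length: 3

3


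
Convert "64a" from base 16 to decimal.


Input: "64a" in base 16
Positional expansion:
  Digit '6' (value 6) x 16^2 = 1536
  Digit '4' (value 4) x 16^1 = 64
  Digit 'a' (value 10) x 16^0 = 10
Sum = 1610

1610


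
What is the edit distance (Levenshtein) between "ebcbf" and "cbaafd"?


Computing edit distance: "ebcbf" -> "cbaafd"
DP table:
           c    b    a    a    f    d
      0    1    2    3    4    5    6
  e   1    1    2    3    4    5    6
  b   2    2    1    2    3    4    5
  c   3    2    2    2    3    4    5
  b   4    3    2    3    3    4    5
  f   5    4    3    3    4    3    4
Edit distance = dp[5][6] = 4

4


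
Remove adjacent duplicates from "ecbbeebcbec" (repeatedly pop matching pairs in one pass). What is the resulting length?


Input: ecbbeebcbec
Stack-based adjacent duplicate removal:
  Read 'e': push. Stack: e
  Read 'c': push. Stack: ec
  Read 'b': push. Stack: ecb
  Read 'b': matches stack top 'b' => pop. Stack: ec
  Read 'e': push. Stack: ece
  Read 'e': matches stack top 'e' => pop. Stack: ec
  Read 'b': push. Stack: ecb
  Read 'c': push. Stack: ecbc
  Read 'b': push. Stack: ecbcb
  Read 'e': push. Stack: ecbcbe
  Read 'c': push. Stack: ecbcbec
Final stack: "ecbcbec" (length 7)

7


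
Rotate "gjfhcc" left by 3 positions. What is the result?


Input: "gjfhcc", rotate left by 3
First 3 characters: "gjf"
Remaining characters: "hcc"
Concatenate remaining + first: "hcc" + "gjf" = "hccgjf"

hccgjf


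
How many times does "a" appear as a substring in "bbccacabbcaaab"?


Searching for "a" in "bbccacabbcaaab"
Scanning each position:
  Position 0: "b" => no
  Position 1: "b" => no
  Position 2: "c" => no
  Position 3: "c" => no
  Position 4: "a" => MATCH
  Position 5: "c" => no
  Position 6: "a" => MATCH
  Position 7: "b" => no
  Position 8: "b" => no
  Position 9: "c" => no
  Position 10: "a" => MATCH
  Position 11: "a" => MATCH
  Position 12: "a" => MATCH
  Position 13: "b" => no
Total occurrences: 5

5


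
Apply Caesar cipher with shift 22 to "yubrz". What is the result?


Caesar cipher: shift "yubrz" by 22
  'y' (pos 24) + 22 = pos 20 = 'u'
  'u' (pos 20) + 22 = pos 16 = 'q'
  'b' (pos 1) + 22 = pos 23 = 'x'
  'r' (pos 17) + 22 = pos 13 = 'n'
  'z' (pos 25) + 22 = pos 21 = 'v'
Result: uqxnv

uqxnv


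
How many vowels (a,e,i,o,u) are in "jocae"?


Input: jocae
Checking each character:
  'j' at position 0: consonant
  'o' at position 1: vowel (running total: 1)
  'c' at position 2: consonant
  'a' at position 3: vowel (running total: 2)
  'e' at position 4: vowel (running total: 3)
Total vowels: 3

3


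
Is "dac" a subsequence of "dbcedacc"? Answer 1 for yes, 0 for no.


Check if "dac" is a subsequence of "dbcedacc"
Greedy scan:
  Position 0 ('d'): matches sub[0] = 'd'
  Position 1 ('b'): no match needed
  Position 2 ('c'): no match needed
  Position 3 ('e'): no match needed
  Position 4 ('d'): no match needed
  Position 5 ('a'): matches sub[1] = 'a'
  Position 6 ('c'): matches sub[2] = 'c'
  Position 7 ('c'): no match needed
All 3 characters matched => is a subsequence

1


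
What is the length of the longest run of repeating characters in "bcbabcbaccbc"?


Input: "bcbabcbaccbc"
Scanning for longest run:
  Position 1 ('c'): new char, reset run to 1
  Position 2 ('b'): new char, reset run to 1
  Position 3 ('a'): new char, reset run to 1
  Position 4 ('b'): new char, reset run to 1
  Position 5 ('c'): new char, reset run to 1
  Position 6 ('b'): new char, reset run to 1
  Position 7 ('a'): new char, reset run to 1
  Position 8 ('c'): new char, reset run to 1
  Position 9 ('c'): continues run of 'c', length=2
  Position 10 ('b'): new char, reset run to 1
  Position 11 ('c'): new char, reset run to 1
Longest run: 'c' with length 2

2


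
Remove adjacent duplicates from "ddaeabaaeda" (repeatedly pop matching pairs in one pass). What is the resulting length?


Input: ddaeabaaeda
Stack-based adjacent duplicate removal:
  Read 'd': push. Stack: d
  Read 'd': matches stack top 'd' => pop. Stack: (empty)
  Read 'a': push. Stack: a
  Read 'e': push. Stack: ae
  Read 'a': push. Stack: aea
  Read 'b': push. Stack: aeab
  Read 'a': push. Stack: aeaba
  Read 'a': matches stack top 'a' => pop. Stack: aeab
  Read 'e': push. Stack: aeabe
  Read 'd': push. Stack: aeabed
  Read 'a': push. Stack: aeabeda
Final stack: "aeabeda" (length 7)

7


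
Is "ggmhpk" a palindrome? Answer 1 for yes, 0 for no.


Input: ggmhpk
Reversed: kphmgg
  Compare pos 0 ('g') with pos 5 ('k'): MISMATCH
  Compare pos 1 ('g') with pos 4 ('p'): MISMATCH
  Compare pos 2 ('m') with pos 3 ('h'): MISMATCH
Result: not a palindrome

0


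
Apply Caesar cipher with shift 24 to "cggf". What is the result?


Caesar cipher: shift "cggf" by 24
  'c' (pos 2) + 24 = pos 0 = 'a'
  'g' (pos 6) + 24 = pos 4 = 'e'
  'g' (pos 6) + 24 = pos 4 = 'e'
  'f' (pos 5) + 24 = pos 3 = 'd'
Result: aeed

aeed


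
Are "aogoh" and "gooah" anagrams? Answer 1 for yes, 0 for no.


Strings: "aogoh", "gooah"
Sorted first:  aghoo
Sorted second: aghoo
Sorted forms match => anagrams

1


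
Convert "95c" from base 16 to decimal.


Input: "95c" in base 16
Positional expansion:
  Digit '9' (value 9) x 16^2 = 2304
  Digit '5' (value 5) x 16^1 = 80
  Digit 'c' (value 12) x 16^0 = 12
Sum = 2396

2396


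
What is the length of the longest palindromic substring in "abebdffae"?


Input: "abebdffae"
Checking substrings for palindromes:
  [1:4] "beb" (len 3) => palindrome
  [5:7] "ff" (len 2) => palindrome
Longest palindromic substring: "beb" with length 3

3


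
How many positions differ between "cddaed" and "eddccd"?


Comparing "cddaed" and "eddccd" position by position:
  Position 0: 'c' vs 'e' => DIFFER
  Position 1: 'd' vs 'd' => same
  Position 2: 'd' vs 'd' => same
  Position 3: 'a' vs 'c' => DIFFER
  Position 4: 'e' vs 'c' => DIFFER
  Position 5: 'd' vs 'd' => same
Positions that differ: 3

3


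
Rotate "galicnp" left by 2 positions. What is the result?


Input: "galicnp", rotate left by 2
First 2 characters: "ga"
Remaining characters: "licnp"
Concatenate remaining + first: "licnp" + "ga" = "licnpga"

licnpga


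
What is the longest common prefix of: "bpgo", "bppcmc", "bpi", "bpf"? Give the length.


Words: bpgo, bppcmc, bpi, bpf
  Position 0: all 'b' => match
  Position 1: all 'p' => match
  Position 2: ('g', 'p', 'i', 'f') => mismatch, stop
LCP = "bp" (length 2)

2


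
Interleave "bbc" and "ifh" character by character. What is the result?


Interleaving "bbc" and "ifh":
  Position 0: 'b' from first, 'i' from second => "bi"
  Position 1: 'b' from first, 'f' from second => "bf"
  Position 2: 'c' from first, 'h' from second => "ch"
Result: bibfch

bibfch


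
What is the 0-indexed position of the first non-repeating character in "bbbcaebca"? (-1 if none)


Input: bbbcaebca
Character frequencies:
  'a': 2
  'b': 4
  'c': 2
  'e': 1
Scanning left to right for freq == 1:
  Position 0 ('b'): freq=4, skip
  Position 1 ('b'): freq=4, skip
  Position 2 ('b'): freq=4, skip
  Position 3 ('c'): freq=2, skip
  Position 4 ('a'): freq=2, skip
  Position 5 ('e'): unique! => answer = 5

5


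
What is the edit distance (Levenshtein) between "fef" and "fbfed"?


Computing edit distance: "fef" -> "fbfed"
DP table:
           f    b    f    e    d
      0    1    2    3    4    5
  f   1    0    1    2    3    4
  e   2    1    1    2    2    3
  f   3    2    2    1    2    3
Edit distance = dp[3][5] = 3

3


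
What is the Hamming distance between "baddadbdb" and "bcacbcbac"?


Comparing "baddadbdb" and "bcacbcbac" position by position:
  Position 0: 'b' vs 'b' => same
  Position 1: 'a' vs 'c' => differ
  Position 2: 'd' vs 'a' => differ
  Position 3: 'd' vs 'c' => differ
  Position 4: 'a' vs 'b' => differ
  Position 5: 'd' vs 'c' => differ
  Position 6: 'b' vs 'b' => same
  Position 7: 'd' vs 'a' => differ
  Position 8: 'b' vs 'c' => differ
Total differences (Hamming distance): 7

7


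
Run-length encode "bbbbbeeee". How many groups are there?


Input: bbbbbeeee
Scanning for consecutive runs:
  Group 1: 'b' x 5 (positions 0-4)
  Group 2: 'e' x 4 (positions 5-8)
Total groups: 2

2


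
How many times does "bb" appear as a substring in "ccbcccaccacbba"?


Searching for "bb" in "ccbcccaccacbba"
Scanning each position:
  Position 0: "cc" => no
  Position 1: "cb" => no
  Position 2: "bc" => no
  Position 3: "cc" => no
  Position 4: "cc" => no
  Position 5: "ca" => no
  Position 6: "ac" => no
  Position 7: "cc" => no
  Position 8: "ca" => no
  Position 9: "ac" => no
  Position 10: "cb" => no
  Position 11: "bb" => MATCH
  Position 12: "ba" => no
Total occurrences: 1

1


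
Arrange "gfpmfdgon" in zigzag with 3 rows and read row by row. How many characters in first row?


Zigzag "gfpmfdgon" into 3 rows:
Placing characters:
  'g' => row 0
  'f' => row 1
  'p' => row 2
  'm' => row 1
  'f' => row 0
  'd' => row 1
  'g' => row 2
  'o' => row 1
  'n' => row 0
Rows:
  Row 0: "gfn"
  Row 1: "fmdo"
  Row 2: "pg"
First row length: 3

3


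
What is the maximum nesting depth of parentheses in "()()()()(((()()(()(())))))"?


Input: "()()()()(((()()(()(())))))"
Tracking depth:
  Position 0 '(': depth becomes 1
  Position 1 ')': depth becomes 0
  Position 2 '(': depth becomes 1
  Position 3 ')': depth becomes 0
  Position 4 '(': depth becomes 1
  Position 5 ')': depth becomes 0
  Position 6 '(': depth becomes 1
  Position 7 ')': depth becomes 0
  Position 8 '(': depth becomes 1
  Position 9 '(': depth becomes 2
  Position 10 '(': depth becomes 3
  Position 11 '(': depth becomes 4
  Position 12 ')': depth becomes 3
  Position 13 '(': depth becomes 4
  Position 14 ')': depth becomes 3
  Position 15 '(': depth becomes 4
  Position 16 '(': depth becomes 5
  Position 17 ')': depth becomes 4
  Position 18 '(': depth becomes 5
  Position 19 '(': depth becomes 6
  Position 20 ')': depth becomes 5
  Position 21 ')': depth becomes 4
  Position 22 ')': depth becomes 3
  Position 23 ')': depth becomes 2
  Position 24 ')': depth becomes 1
  Position 25 ')': depth becomes 0
Maximum depth reached: 6

6


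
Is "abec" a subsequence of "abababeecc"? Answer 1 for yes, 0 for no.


Check if "abec" is a subsequence of "abababeecc"
Greedy scan:
  Position 0 ('a'): matches sub[0] = 'a'
  Position 1 ('b'): matches sub[1] = 'b'
  Position 2 ('a'): no match needed
  Position 3 ('b'): no match needed
  Position 4 ('a'): no match needed
  Position 5 ('b'): no match needed
  Position 6 ('e'): matches sub[2] = 'e'
  Position 7 ('e'): no match needed
  Position 8 ('c'): matches sub[3] = 'c'
  Position 9 ('c'): no match needed
All 4 characters matched => is a subsequence

1


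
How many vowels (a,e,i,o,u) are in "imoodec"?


Input: imoodec
Checking each character:
  'i' at position 0: vowel (running total: 1)
  'm' at position 1: consonant
  'o' at position 2: vowel (running total: 2)
  'o' at position 3: vowel (running total: 3)
  'd' at position 4: consonant
  'e' at position 5: vowel (running total: 4)
  'c' at position 6: consonant
Total vowels: 4

4


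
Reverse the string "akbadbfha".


Input: akbadbfha
Reading characters right to left:
  Position 8: 'a'
  Position 7: 'h'
  Position 6: 'f'
  Position 5: 'b'
  Position 4: 'd'
  Position 3: 'a'
  Position 2: 'b'
  Position 1: 'k'
  Position 0: 'a'
Reversed: ahfbdabka

ahfbdabka


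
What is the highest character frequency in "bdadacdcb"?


Input: bdadacdcb
Character counts:
  'a': 2
  'b': 2
  'c': 2
  'd': 3
Maximum frequency: 3

3


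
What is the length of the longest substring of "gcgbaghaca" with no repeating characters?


Input: "gcgbaghaca"
Sliding window (track last position of each char):
  Position 0 ('g'): window [0,0] length 1 -- new best
  Position 1 ('c'): window [0,1] length 2 -- new best
  Position 2 ('g'): repeat (last at 0), move window start to 1
  Position 2 ('g'): window [1,2] length 2
  Position 3 ('b'): window [1,3] length 3 -- new best
  Position 4 ('a'): window [1,4] length 4 -- new best
  Position 5 ('g'): repeat (last at 2), move window start to 3
  Position 5 ('g'): window [3,5] length 3
  Position 6 ('h'): window [3,6] length 4
  Position 7 ('a'): repeat (last at 4), move window start to 5
  Position 7 ('a'): window [5,7] length 3
  Position 8 ('c'): window [5,8] length 4
  Position 9 ('a'): repeat (last at 7), move window start to 8
  Position 9 ('a'): window [8,9] length 2
Longest substring with no repeats: "cgba" with length 4

4


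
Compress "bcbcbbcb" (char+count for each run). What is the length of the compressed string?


Input: bcbcbbcb
Runs:
  'b' x 1 => "b1"
  'c' x 1 => "c1"
  'b' x 1 => "b1"
  'c' x 1 => "c1"
  'b' x 2 => "b2"
  'c' x 1 => "c1"
  'b' x 1 => "b1"
Compressed: "b1c1b1c1b2c1b1"
Compressed length: 14

14


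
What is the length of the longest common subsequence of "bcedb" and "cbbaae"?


LCS of "bcedb" and "cbbaae"
DP table:
           c    b    b    a    a    e
      0    0    0    0    0    0    0
  b   0    0    1    1    1    1    1
  c   0    1    1    1    1    1    1
  e   0    1    1    1    1    1    2
  d   0    1    1    1    1    1    2
  b   0    1    2    2    2    2    2
LCS length = dp[5][6] = 2

2


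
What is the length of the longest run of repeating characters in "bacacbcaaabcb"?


Input: "bacacbcaaabcb"
Scanning for longest run:
  Position 1 ('a'): new char, reset run to 1
  Position 2 ('c'): new char, reset run to 1
  Position 3 ('a'): new char, reset run to 1
  Position 4 ('c'): new char, reset run to 1
  Position 5 ('b'): new char, reset run to 1
  Position 6 ('c'): new char, reset run to 1
  Position 7 ('a'): new char, reset run to 1
  Position 8 ('a'): continues run of 'a', length=2
  Position 9 ('a'): continues run of 'a', length=3
  Position 10 ('b'): new char, reset run to 1
  Position 11 ('c'): new char, reset run to 1
  Position 12 ('b'): new char, reset run to 1
Longest run: 'a' with length 3

3


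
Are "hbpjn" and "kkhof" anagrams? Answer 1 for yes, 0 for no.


Strings: "hbpjn", "kkhof"
Sorted first:  bhjnp
Sorted second: fhkko
Differ at position 0: 'b' vs 'f' => not anagrams

0


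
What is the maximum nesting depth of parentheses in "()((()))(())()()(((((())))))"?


Input: "()((()))(())()()(((((())))))"
Tracking depth:
  Position 0 '(': depth becomes 1
  Position 1 ')': depth becomes 0
  Position 2 '(': depth becomes 1
  Position 3 '(': depth becomes 2
  Position 4 '(': depth becomes 3
  Position 5 ')': depth becomes 2
  Position 6 ')': depth becomes 1
  Position 7 ')': depth becomes 0
  Position 8 '(': depth becomes 1
  Position 9 '(': depth becomes 2
  Position 10 ')': depth becomes 1
  Position 11 ')': depth becomes 0
  Position 12 '(': depth becomes 1
  Position 13 ')': depth becomes 0
  Position 14 '(': depth becomes 1
  Position 15 ')': depth becomes 0
  Position 16 '(': depth becomes 1
  Position 17 '(': depth becomes 2
  Position 18 '(': depth becomes 3
  Position 19 '(': depth becomes 4
  Position 20 '(': depth becomes 5
  Position 21 '(': depth becomes 6
  Position 22 ')': depth becomes 5
  Position 23 ')': depth becomes 4
  Position 24 ')': depth becomes 3
  Position 25 ')': depth becomes 2
  Position 26 ')': depth becomes 1
  Position 27 ')': depth becomes 0
Maximum depth reached: 6

6


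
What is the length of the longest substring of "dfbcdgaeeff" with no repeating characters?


Input: "dfbcdgaeeff"
Sliding window (track last position of each char):
  Position 0 ('d'): window [0,0] length 1 -- new best
  Position 1 ('f'): window [0,1] length 2 -- new best
  Position 2 ('b'): window [0,2] length 3 -- new best
  Position 3 ('c'): window [0,3] length 4 -- new best
  Position 4 ('d'): repeat (last at 0), move window start to 1
  Position 4 ('d'): window [1,4] length 4
  Position 5 ('g'): window [1,5] length 5 -- new best
  Position 6 ('a'): window [1,6] length 6 -- new best
  Position 7 ('e'): window [1,7] length 7 -- new best
  Position 8 ('e'): repeat (last at 7), move window start to 8
  Position 8 ('e'): window [8,8] length 1
  Position 9 ('f'): window [8,9] length 2
  Position 10 ('f'): repeat (last at 9), move window start to 10
  Position 10 ('f'): window [10,10] length 1
Longest substring with no repeats: "fbcdgae" with length 7

7


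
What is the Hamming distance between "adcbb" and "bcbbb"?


Comparing "adcbb" and "bcbbb" position by position:
  Position 0: 'a' vs 'b' => differ
  Position 1: 'd' vs 'c' => differ
  Position 2: 'c' vs 'b' => differ
  Position 3: 'b' vs 'b' => same
  Position 4: 'b' vs 'b' => same
Total differences (Hamming distance): 3

3


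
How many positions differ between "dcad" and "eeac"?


Comparing "dcad" and "eeac" position by position:
  Position 0: 'd' vs 'e' => DIFFER
  Position 1: 'c' vs 'e' => DIFFER
  Position 2: 'a' vs 'a' => same
  Position 3: 'd' vs 'c' => DIFFER
Positions that differ: 3

3


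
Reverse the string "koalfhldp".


Input: koalfhldp
Reading characters right to left:
  Position 8: 'p'
  Position 7: 'd'
  Position 6: 'l'
  Position 5: 'h'
  Position 4: 'f'
  Position 3: 'l'
  Position 2: 'a'
  Position 1: 'o'
  Position 0: 'k'
Reversed: pdlhflaok

pdlhflaok


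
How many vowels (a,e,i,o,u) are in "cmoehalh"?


Input: cmoehalh
Checking each character:
  'c' at position 0: consonant
  'm' at position 1: consonant
  'o' at position 2: vowel (running total: 1)
  'e' at position 3: vowel (running total: 2)
  'h' at position 4: consonant
  'a' at position 5: vowel (running total: 3)
  'l' at position 6: consonant
  'h' at position 7: consonant
Total vowels: 3

3


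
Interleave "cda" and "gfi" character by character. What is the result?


Interleaving "cda" and "gfi":
  Position 0: 'c' from first, 'g' from second => "cg"
  Position 1: 'd' from first, 'f' from second => "df"
  Position 2: 'a' from first, 'i' from second => "ai"
Result: cgdfai

cgdfai


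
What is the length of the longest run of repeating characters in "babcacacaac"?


Input: "babcacacaac"
Scanning for longest run:
  Position 1 ('a'): new char, reset run to 1
  Position 2 ('b'): new char, reset run to 1
  Position 3 ('c'): new char, reset run to 1
  Position 4 ('a'): new char, reset run to 1
  Position 5 ('c'): new char, reset run to 1
  Position 6 ('a'): new char, reset run to 1
  Position 7 ('c'): new char, reset run to 1
  Position 8 ('a'): new char, reset run to 1
  Position 9 ('a'): continues run of 'a', length=2
  Position 10 ('c'): new char, reset run to 1
Longest run: 'a' with length 2

2


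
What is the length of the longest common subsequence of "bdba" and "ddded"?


LCS of "bdba" and "ddded"
DP table:
           d    d    d    e    d
      0    0    0    0    0    0
  b   0    0    0    0    0    0
  d   0    1    1    1    1    1
  b   0    1    1    1    1    1
  a   0    1    1    1    1    1
LCS length = dp[4][5] = 1

1


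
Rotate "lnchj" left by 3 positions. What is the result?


Input: "lnchj", rotate left by 3
First 3 characters: "lnc"
Remaining characters: "hj"
Concatenate remaining + first: "hj" + "lnc" = "hjlnc"

hjlnc


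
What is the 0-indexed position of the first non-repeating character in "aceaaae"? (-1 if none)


Input: aceaaae
Character frequencies:
  'a': 4
  'c': 1
  'e': 2
Scanning left to right for freq == 1:
  Position 0 ('a'): freq=4, skip
  Position 1 ('c'): unique! => answer = 1

1


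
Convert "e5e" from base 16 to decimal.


Input: "e5e" in base 16
Positional expansion:
  Digit 'e' (value 14) x 16^2 = 3584
  Digit '5' (value 5) x 16^1 = 80
  Digit 'e' (value 14) x 16^0 = 14
Sum = 3678

3678


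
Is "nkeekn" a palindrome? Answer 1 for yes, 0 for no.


Input: nkeekn
Reversed: nkeekn
  Compare pos 0 ('n') with pos 5 ('n'): match
  Compare pos 1 ('k') with pos 4 ('k'): match
  Compare pos 2 ('e') with pos 3 ('e'): match
Result: palindrome

1


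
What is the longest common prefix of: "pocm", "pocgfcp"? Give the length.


Words: pocm, pocgfcp
  Position 0: all 'p' => match
  Position 1: all 'o' => match
  Position 2: all 'c' => match
  Position 3: ('m', 'g') => mismatch, stop
LCP = "poc" (length 3)

3


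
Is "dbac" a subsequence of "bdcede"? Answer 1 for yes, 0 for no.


Check if "dbac" is a subsequence of "bdcede"
Greedy scan:
  Position 0 ('b'): no match needed
  Position 1 ('d'): matches sub[0] = 'd'
  Position 2 ('c'): no match needed
  Position 3 ('e'): no match needed
  Position 4 ('d'): no match needed
  Position 5 ('e'): no match needed
Only matched 1/4 characters => not a subsequence

0
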